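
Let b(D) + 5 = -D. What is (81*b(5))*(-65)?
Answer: 52650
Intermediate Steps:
b(D) = -5 - D
(81*b(5))*(-65) = (81*(-5 - 1*5))*(-65) = (81*(-5 - 5))*(-65) = (81*(-10))*(-65) = -810*(-65) = 52650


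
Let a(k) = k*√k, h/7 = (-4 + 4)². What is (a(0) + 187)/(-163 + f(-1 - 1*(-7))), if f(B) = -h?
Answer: -187/163 ≈ -1.1472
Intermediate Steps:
h = 0 (h = 7*(-4 + 4)² = 7*0² = 7*0 = 0)
a(k) = k^(3/2)
f(B) = 0 (f(B) = -1*0 = 0)
(a(0) + 187)/(-163 + f(-1 - 1*(-7))) = (0^(3/2) + 187)/(-163 + 0) = (0 + 187)/(-163) = 187*(-1/163) = -187/163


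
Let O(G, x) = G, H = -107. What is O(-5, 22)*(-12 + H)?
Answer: 595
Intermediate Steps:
O(-5, 22)*(-12 + H) = -5*(-12 - 107) = -5*(-119) = 595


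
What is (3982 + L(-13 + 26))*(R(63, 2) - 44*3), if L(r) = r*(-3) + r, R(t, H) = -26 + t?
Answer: -375820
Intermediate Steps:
L(r) = -2*r (L(r) = -3*r + r = -2*r)
(3982 + L(-13 + 26))*(R(63, 2) - 44*3) = (3982 - 2*(-13 + 26))*((-26 + 63) - 44*3) = (3982 - 2*13)*(37 - 132) = (3982 - 26)*(-95) = 3956*(-95) = -375820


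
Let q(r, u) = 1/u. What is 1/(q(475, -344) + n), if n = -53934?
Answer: -344/18553297 ≈ -1.8541e-5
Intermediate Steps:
1/(q(475, -344) + n) = 1/(1/(-344) - 53934) = 1/(-1/344 - 53934) = 1/(-18553297/344) = -344/18553297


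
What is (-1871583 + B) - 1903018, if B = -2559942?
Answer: -6334543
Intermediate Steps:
(-1871583 + B) - 1903018 = (-1871583 - 2559942) - 1903018 = -4431525 - 1903018 = -6334543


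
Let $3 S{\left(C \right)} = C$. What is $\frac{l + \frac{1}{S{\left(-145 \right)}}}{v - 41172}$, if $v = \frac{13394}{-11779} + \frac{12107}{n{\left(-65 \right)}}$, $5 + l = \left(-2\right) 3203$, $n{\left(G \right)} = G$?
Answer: $\frac{47448850982}{306106630769} \approx 0.15501$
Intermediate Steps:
$S{\left(C \right)} = \frac{C}{3}$
$l = -6411$ ($l = -5 - 6406 = -6411$)
$v = - \frac{143478963}{765635}$ ($v = \frac{13394}{-11779} + \frac{12107}{-65} = 13394 \left(- \frac{1}{11779}\right) + 12107 \left(- \frac{1}{65}\right) = - \frac{13394}{11779} - \frac{12107}{65} = - \frac{143478963}{765635} \approx -187.4$)
$\frac{l + \frac{1}{S{\left(-145 \right)}}}{v - 41172} = \frac{-6411 + \frac{1}{\frac{1}{3} \left(-145\right)}}{- \frac{143478963}{765635} - 41172} = \frac{-6411 + \frac{1}{- \frac{145}{3}}}{- \frac{31666203183}{765635}} = \left(-6411 - \frac{3}{145}\right) \left(- \frac{765635}{31666203183}\right) = \left(- \frac{929598}{145}\right) \left(- \frac{765635}{31666203183}\right) = \frac{47448850982}{306106630769}$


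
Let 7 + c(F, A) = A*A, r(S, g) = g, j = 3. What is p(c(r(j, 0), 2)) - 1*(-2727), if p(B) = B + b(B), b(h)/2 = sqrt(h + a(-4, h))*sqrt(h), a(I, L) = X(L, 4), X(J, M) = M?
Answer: 2724 + 2*I*sqrt(3) ≈ 2724.0 + 3.4641*I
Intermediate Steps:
a(I, L) = 4
b(h) = 2*sqrt(h)*sqrt(4 + h) (b(h) = 2*(sqrt(h + 4)*sqrt(h)) = 2*(sqrt(4 + h)*sqrt(h)) = 2*(sqrt(h)*sqrt(4 + h)) = 2*sqrt(h)*sqrt(4 + h))
c(F, A) = -7 + A**2 (c(F, A) = -7 + A*A = -7 + A**2)
p(B) = B + 2*sqrt(B)*sqrt(4 + B)
p(c(r(j, 0), 2)) - 1*(-2727) = ((-7 + 2**2) + 2*sqrt(-7 + 2**2)*sqrt(4 + (-7 + 2**2))) - 1*(-2727) = ((-7 + 4) + 2*sqrt(-7 + 4)*sqrt(4 + (-7 + 4))) + 2727 = (-3 + 2*sqrt(-3)*sqrt(4 - 3)) + 2727 = (-3 + 2*(I*sqrt(3))*sqrt(1)) + 2727 = (-3 + 2*(I*sqrt(3))*1) + 2727 = (-3 + 2*I*sqrt(3)) + 2727 = 2724 + 2*I*sqrt(3)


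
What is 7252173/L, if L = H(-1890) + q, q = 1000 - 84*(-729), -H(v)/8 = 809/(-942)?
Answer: 3415773483/29316392 ≈ 116.51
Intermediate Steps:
H(v) = 3236/471 (H(v) = -6472/(-942) = -6472*(-1)/942 = -8*(-809/942) = 3236/471)
q = 62236 (q = 1000 + 61236 = 62236)
L = 29316392/471 (L = 3236/471 + 62236 = 29316392/471 ≈ 62243.)
7252173/L = 7252173/(29316392/471) = 7252173*(471/29316392) = 3415773483/29316392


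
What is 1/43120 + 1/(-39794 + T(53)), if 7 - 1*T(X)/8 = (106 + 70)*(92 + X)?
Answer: 100389/5258440880 ≈ 1.9091e-5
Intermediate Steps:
T(X) = -129480 - 1408*X (T(X) = 56 - 8*(106 + 70)*(92 + X) = 56 - 1408*(92 + X) = 56 - 8*(16192 + 176*X) = 56 + (-129536 - 1408*X) = -129480 - 1408*X)
1/43120 + 1/(-39794 + T(53)) = 1/43120 + 1/(-39794 + (-129480 - 1408*53)) = 1/43120 + 1/(-39794 + (-129480 - 74624)) = 1/43120 + 1/(-39794 - 204104) = 1/43120 + 1/(-243898) = 1/43120 - 1/243898 = 100389/5258440880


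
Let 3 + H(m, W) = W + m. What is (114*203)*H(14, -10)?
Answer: 23142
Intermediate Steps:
H(m, W) = -3 + W + m (H(m, W) = -3 + (W + m) = -3 + W + m)
(114*203)*H(14, -10) = (114*203)*(-3 - 10 + 14) = 23142*1 = 23142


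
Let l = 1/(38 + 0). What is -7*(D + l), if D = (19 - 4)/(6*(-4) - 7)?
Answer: 3773/1178 ≈ 3.2029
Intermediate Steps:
D = -15/31 (D = 15/(-24 - 7) = 15/(-31) = 15*(-1/31) = -15/31 ≈ -0.48387)
l = 1/38 ≈ 0.026316
-7*(D + l) = -7*(-15/31 + 1/38) = -7*(-539/1178) = 3773/1178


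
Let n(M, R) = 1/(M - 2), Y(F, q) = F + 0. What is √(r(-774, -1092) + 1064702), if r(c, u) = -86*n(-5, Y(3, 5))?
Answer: 10*√521710/7 ≈ 1031.8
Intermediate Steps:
Y(F, q) = F
n(M, R) = 1/(-2 + M)
r(c, u) = 86/7 (r(c, u) = -86/(-2 - 5) = -86/(-7) = -86*(-⅐) = 86/7)
√(r(-774, -1092) + 1064702) = √(86/7 + 1064702) = √(7453000/7) = 10*√521710/7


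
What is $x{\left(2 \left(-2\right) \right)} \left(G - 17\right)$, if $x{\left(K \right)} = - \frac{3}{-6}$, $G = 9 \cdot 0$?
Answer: $- \frac{17}{2} \approx -8.5$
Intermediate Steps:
$G = 0$
$x{\left(K \right)} = \frac{1}{2}$ ($x{\left(K \right)} = \left(-3\right) \left(- \frac{1}{6}\right) = \frac{1}{2}$)
$x{\left(2 \left(-2\right) \right)} \left(G - 17\right) = \frac{0 - 17}{2} = \frac{1}{2} \left(-17\right) = - \frac{17}{2}$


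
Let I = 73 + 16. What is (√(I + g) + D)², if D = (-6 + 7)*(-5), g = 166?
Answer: (5 - √255)² ≈ 120.31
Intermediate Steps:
I = 89
D = -5 (D = 1*(-5) = -5)
(√(I + g) + D)² = (√(89 + 166) - 5)² = (√255 - 5)² = (-5 + √255)²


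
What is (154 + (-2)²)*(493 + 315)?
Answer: 127664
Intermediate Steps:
(154 + (-2)²)*(493 + 315) = (154 + 4)*808 = 158*808 = 127664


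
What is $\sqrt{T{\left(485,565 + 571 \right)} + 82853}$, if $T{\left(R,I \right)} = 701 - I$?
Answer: $203 \sqrt{2} \approx 287.09$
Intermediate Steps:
$\sqrt{T{\left(485,565 + 571 \right)} + 82853} = \sqrt{\left(701 - \left(565 + 571\right)\right) + 82853} = \sqrt{\left(701 - 1136\right) + 82853} = \sqrt{-435 + 82853} = \sqrt{82418} = 203 \sqrt{2}$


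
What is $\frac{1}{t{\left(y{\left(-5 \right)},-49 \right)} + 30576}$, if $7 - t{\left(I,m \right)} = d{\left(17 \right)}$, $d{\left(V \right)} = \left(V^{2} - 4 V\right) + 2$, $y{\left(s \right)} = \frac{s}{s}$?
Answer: $\frac{1}{30360} \approx 3.2938 \cdot 10^{-5}$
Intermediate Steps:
$y{\left(s \right)} = 1$
$d{\left(V \right)} = 2 + V^{2} - 4 V$
$t{\left(I,m \right)} = -216$ ($t{\left(I,m \right)} = 7 - \left(2 + 17^{2} - 68\right) = 7 - \left(2 + 289 - 68\right) = 7 - 223 = -216$)
$\frac{1}{t{\left(y{\left(-5 \right)},-49 \right)} + 30576} = \frac{1}{-216 + 30576} = \frac{1}{30360}$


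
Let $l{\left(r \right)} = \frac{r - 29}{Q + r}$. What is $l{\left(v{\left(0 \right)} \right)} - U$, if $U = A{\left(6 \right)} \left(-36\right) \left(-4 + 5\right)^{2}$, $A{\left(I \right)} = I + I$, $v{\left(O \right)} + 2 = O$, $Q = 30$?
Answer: $\frac{12065}{28} \approx 430.89$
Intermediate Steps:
$v{\left(O \right)} = -2 + O$
$A{\left(I \right)} = 2 I$
$l{\left(r \right)} = \frac{-29 + r}{30 + r}$ ($l{\left(r \right)} = \frac{r - 29}{30 + r} = \frac{-29 + r}{30 + r}$)
$U = -432$ ($U = 2 \cdot 6 \left(-36\right) \left(-4 + 5\right)^{2} = 12 \left(-36\right) 1^{2} = \left(-432\right) 1 = -432$)
$l{\left(v{\left(0 \right)} \right)} - U = \frac{-29 + \left(-2 + 0\right)}{30 + \left(-2 + 0\right)} - -432 = \frac{-29 - 2}{30 - 2} + 432 = \frac{1}{28} \left(-31\right) + 432 = - \frac{31}{28} + 432 = \frac{12065}{28}$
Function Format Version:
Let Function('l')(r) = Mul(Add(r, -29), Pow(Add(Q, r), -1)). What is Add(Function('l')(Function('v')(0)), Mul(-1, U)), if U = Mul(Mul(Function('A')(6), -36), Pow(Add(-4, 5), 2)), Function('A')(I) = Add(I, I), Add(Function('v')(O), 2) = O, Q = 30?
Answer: Rational(12065, 28) ≈ 430.89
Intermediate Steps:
Function('v')(O) = Add(-2, O)
Function('A')(I) = Mul(2, I)
Function('l')(r) = Mul(Pow(Add(30, r), -1), Add(-29, r)) (Function('l')(r) = Mul(Add(r, -29), Pow(Add(30, r), -1)) = Mul(Add(-29, r), Pow(Add(30, r), -1)) = Mul(Pow(Add(30, r), -1), Add(-29, r)))
U = -432 (U = Mul(Mul(Mul(2, 6), -36), Pow(Add(-4, 5), 2)) = Mul(Mul(12, -36), Pow(1, 2)) = Mul(-432, 1) = -432)
Add(Function('l')(Function('v')(0)), Mul(-1, U)) = Add(Mul(Pow(Add(30, Add(-2, 0)), -1), Add(-29, Add(-2, 0))), Mul(-1, -432)) = Add(Mul(Pow(Add(30, -2), -1), Add(-29, -2)), 432) = Add(Mul(Pow(28, -1), -31), 432) = Add(Mul(Rational(1, 28), -31), 432) = Add(Rational(-31, 28), 432) = Rational(12065, 28)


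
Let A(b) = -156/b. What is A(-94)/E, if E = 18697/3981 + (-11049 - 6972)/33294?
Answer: 3446128764/8628515633 ≈ 0.39939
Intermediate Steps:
E = 183585439/44181138 (E = 18697*(1/3981) - 18021*1/33294 = 18697/3981 - 6007/11098 = 183585439/44181138 ≈ 4.1553)
A(-94)/E = (-156/(-94))/(183585439/44181138) = -156*(-1/94)*(44181138/183585439) = (78/47)*(44181138/183585439) = 3446128764/8628515633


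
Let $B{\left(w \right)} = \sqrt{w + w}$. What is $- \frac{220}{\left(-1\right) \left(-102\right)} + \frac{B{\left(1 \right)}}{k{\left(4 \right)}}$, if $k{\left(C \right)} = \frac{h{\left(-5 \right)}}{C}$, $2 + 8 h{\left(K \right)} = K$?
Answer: $- \frac{110}{51} - \frac{32 \sqrt{2}}{7} \approx -8.6218$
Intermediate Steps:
$h{\left(K \right)} = - \frac{1}{4} + \frac{K}{8}$
$k{\left(C \right)} = - \frac{7}{8 C}$ ($k{\left(C \right)} = \frac{- \frac{1}{4} + \frac{1}{8} \left(-5\right)}{C} = \frac{- \frac{1}{4} - \frac{5}{8}}{C} = - \frac{7}{8 C}$)
$B{\left(w \right)} = \sqrt{2} \sqrt{w}$ ($B{\left(w \right)} = \sqrt{2 w} = \sqrt{2} \sqrt{w}$)
$- \frac{220}{\left(-1\right) \left(-102\right)} + \frac{B{\left(1 \right)}}{k{\left(4 \right)}} = - \frac{220}{\left(-1\right) \left(-102\right)} + \frac{\sqrt{2} \sqrt{1}}{\left(- \frac{7}{8}\right) \frac{1}{4}} = - \frac{220}{102} + \frac{\sqrt{2} \cdot 1}{\left(- \frac{7}{8}\right) \frac{1}{4}} = \left(-220\right) \frac{1}{102} + \frac{\sqrt{2}}{- \frac{7}{32}} = - \frac{110}{51} + \sqrt{2} \left(- \frac{32}{7}\right) = - \frac{110}{51} - \frac{32 \sqrt{2}}{7}$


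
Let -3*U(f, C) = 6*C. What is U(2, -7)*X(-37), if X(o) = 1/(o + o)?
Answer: -7/37 ≈ -0.18919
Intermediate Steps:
X(o) = 1/(2*o)
U(f, C) = -2*C
U(2, -7)*X(-37) = (-2*(-7))*((½)/(-37)) = 14*((½)*(-1/37)) = 14*(-1/74) = -7/37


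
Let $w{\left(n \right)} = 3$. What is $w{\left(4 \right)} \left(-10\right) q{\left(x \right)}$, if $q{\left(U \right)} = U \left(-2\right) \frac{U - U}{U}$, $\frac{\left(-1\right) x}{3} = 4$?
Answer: $0$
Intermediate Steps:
$x = -12$ ($x = \left(-3\right) 4 = -12$)
$q{\left(U \right)} = 0$ ($q{\left(U \right)} = - 2 U \frac{0}{U} = - 2 U 0 = 0$)
$w{\left(4 \right)} \left(-10\right) q{\left(x \right)} = 3 \left(-10\right) 0 = \left(-30\right) 0 = 0$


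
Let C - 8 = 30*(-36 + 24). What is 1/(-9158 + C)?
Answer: -1/9510 ≈ -0.00010515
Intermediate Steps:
C = -352 (C = 8 + 30*(-36 + 24) = 8 + 30*(-12) = 8 - 360 = -352)
1/(-9158 + C) = 1/(-9158 - 352) = 1/(-9510) = -1/9510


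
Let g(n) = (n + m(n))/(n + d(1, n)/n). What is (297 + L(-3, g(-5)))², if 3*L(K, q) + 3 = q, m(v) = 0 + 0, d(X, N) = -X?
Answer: 455267569/5184 ≈ 87822.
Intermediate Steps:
m(v) = 0
g(n) = n/(n - 1/n) (g(n) = (n + 0)/(n + (-1*1)/n) = n/(n - 1/n))
L(K, q) = -1 + q/3
(297 + L(-3, g(-5)))² = (297 + (-1 + ((-5)²/(-1 + (-5)²))/3))² = (297 + (-1 + (25/(-1 + 25))/3))² = (297 + (-1 + (25/24)/3))² = (297 + (-1 + (25*(1/24))/3))² = (297 + (-1 + (⅓)*(25/24)))² = (297 + (-1 + 25/72))² = (297 - 47/72)² = (21337/72)² = 455267569/5184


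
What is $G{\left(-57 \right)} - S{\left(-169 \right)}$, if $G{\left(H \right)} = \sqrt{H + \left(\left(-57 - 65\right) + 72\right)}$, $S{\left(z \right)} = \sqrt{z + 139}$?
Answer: $i \left(\sqrt{107} - \sqrt{30}\right) \approx 4.8669 i$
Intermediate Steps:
$S{\left(z \right)} = \sqrt{139 + z}$
$G{\left(H \right)} = \sqrt{-50 + H}$ ($G{\left(H \right)} = \sqrt{H + \left(-122 + 72\right)} = \sqrt{H - 50} = \sqrt{-50 + H}$)
$G{\left(-57 \right)} - S{\left(-169 \right)} = \sqrt{-50 - 57} - \sqrt{139 - 169} = \sqrt{-107} - \sqrt{-30} = i \sqrt{107} - i \sqrt{30}$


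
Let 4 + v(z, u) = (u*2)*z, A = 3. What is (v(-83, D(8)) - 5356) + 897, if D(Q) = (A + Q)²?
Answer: -24549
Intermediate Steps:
D(Q) = (3 + Q)²
v(z, u) = -4 + 2*u*z (v(z, u) = -4 + (u*2)*z = -4 + (2*u)*z = -4 + 2*u*z)
(v(-83, D(8)) - 5356) + 897 = ((-4 + 2*(3 + 8)²*(-83)) - 5356) + 897 = ((-4 + 2*11²*(-83)) - 5356) + 897 = ((-4 + 2*121*(-83)) - 5356) + 897 = ((-4 - 20086) - 5356) + 897 = (-20090 - 5356) + 897 = -25446 + 897 = -24549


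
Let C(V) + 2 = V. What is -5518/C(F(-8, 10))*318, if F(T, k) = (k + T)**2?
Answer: -877362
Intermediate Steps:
F(T, k) = (T + k)**2
C(V) = -2 + V
-5518/C(F(-8, 10))*318 = -5518/(-2 + (-8 + 10)**2)*318 = -5518/(-2 + 2**2)*318 = -5518/(-2 + 4)*318 = -5518/2*318 = -5518*1/2*318 = -2759*318 = -877362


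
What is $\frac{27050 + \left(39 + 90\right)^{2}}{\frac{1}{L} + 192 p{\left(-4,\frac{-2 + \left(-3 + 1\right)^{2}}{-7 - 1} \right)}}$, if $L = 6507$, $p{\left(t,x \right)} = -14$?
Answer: $- \frac{284297337}{17490815} \approx -16.254$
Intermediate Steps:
$\frac{27050 + \left(39 + 90\right)^{2}}{\frac{1}{L} + 192 p{\left(-4,\frac{-2 + \left(-3 + 1\right)^{2}}{-7 - 1} \right)}} = \frac{27050 + \left(39 + 90\right)^{2}}{\frac{1}{6507} + 192 \left(-14\right)} = \frac{27050 + 129^{2}}{\frac{1}{6507} - 2688} = \frac{27050 + 16641}{- \frac{17490815}{6507}} = 43691 \left(- \frac{6507}{17490815}\right) = - \frac{284297337}{17490815}$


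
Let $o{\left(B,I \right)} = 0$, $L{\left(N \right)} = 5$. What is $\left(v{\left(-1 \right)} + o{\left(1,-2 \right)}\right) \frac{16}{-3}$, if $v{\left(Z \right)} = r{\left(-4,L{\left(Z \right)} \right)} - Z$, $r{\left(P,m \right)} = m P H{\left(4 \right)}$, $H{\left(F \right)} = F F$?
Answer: $\frac{5104}{3} \approx 1701.3$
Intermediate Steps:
$H{\left(F \right)} = F^{2}$
$r{\left(P,m \right)} = 16 P m$ ($r{\left(P,m \right)} = m P 4^{2} = P m 16 = 16 P m$)
$v{\left(Z \right)} = -320 - Z$ ($v{\left(Z \right)} = 16 \left(-4\right) 5 - Z = -320 - Z$)
$\left(v{\left(-1 \right)} + o{\left(1,-2 \right)}\right) \frac{16}{-3} = \left(\left(-320 - -1\right) + 0\right) \frac{16}{-3} = \left(\left(-320 + 1\right) + 0\right) 16 \left(- \frac{1}{3}\right) = \left(-319 + 0\right) \left(- \frac{16}{3}\right) = \left(-319\right) \left(- \frac{16}{3}\right) = \frac{5104}{3}$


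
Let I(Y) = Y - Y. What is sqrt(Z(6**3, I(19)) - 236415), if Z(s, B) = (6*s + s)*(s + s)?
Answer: sqrt(416769) ≈ 645.58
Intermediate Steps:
I(Y) = 0
Z(s, B) = 14*s**2 (Z(s, B) = (7*s)*(2*s) = 14*s**2)
sqrt(Z(6**3, I(19)) - 236415) = sqrt(14*(6**3)**2 - 236415) = sqrt(14*216**2 - 236415) = sqrt(14*46656 - 236415) = sqrt(653184 - 236415) = sqrt(416769)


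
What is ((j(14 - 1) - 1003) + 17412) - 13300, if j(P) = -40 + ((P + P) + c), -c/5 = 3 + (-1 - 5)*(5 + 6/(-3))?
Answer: 3170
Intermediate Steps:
c = 75 (c = -5*(3 + (-1 - 5)*(5 + 6/(-3))) = -5*(3 - 6*(5 + 6*(-⅓))) = -5*(3 - 6*(5 - 2)) = -5*(3 - 6*3) = -5*(3 - 18) = -5*(-15) = 75)
j(P) = 35 + 2*P (j(P) = -40 + ((P + P) + 75) = -40 + (2*P + 75) = -40 + (75 + 2*P) = 35 + 2*P)
((j(14 - 1) - 1003) + 17412) - 13300 = (((35 + 2*(14 - 1)) - 1003) + 17412) - 13300 = (((35 + 2*13) - 1003) + 17412) - 13300 = (((35 + 26) - 1003) + 17412) - 13300 = ((61 - 1003) + 17412) - 13300 = (-942 + 17412) - 13300 = 16470 - 13300 = 3170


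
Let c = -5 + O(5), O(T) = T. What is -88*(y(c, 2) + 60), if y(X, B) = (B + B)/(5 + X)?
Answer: -26752/5 ≈ -5350.4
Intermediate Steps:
c = 0 (c = -5 + 5 = 0)
y(X, B) = 2*B/(5 + X) (y(X, B) = (2*B)/(5 + X) = 2*B/(5 + X))
-88*(y(c, 2) + 60) = -88*(2*2/(5 + 0) + 60) = -88*(2*2/5 + 60) = -88*(2*2*(⅕) + 60) = -88*(⅘ + 60) = -88*304/5 = -26752/5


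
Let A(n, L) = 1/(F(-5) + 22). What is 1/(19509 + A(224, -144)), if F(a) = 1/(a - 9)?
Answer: 307/5989277 ≈ 5.1258e-5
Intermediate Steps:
F(a) = 1/(-9 + a)
A(n, L) = 14/307 (A(n, L) = 1/(1/(-9 - 5) + 22) = 1/(1/(-14) + 22) = 1/(-1/14 + 22) = 1/(307/14) = 14/307)
1/(19509 + A(224, -144)) = 1/(19509 + 14/307) = 1/(5989277/307) = 307/5989277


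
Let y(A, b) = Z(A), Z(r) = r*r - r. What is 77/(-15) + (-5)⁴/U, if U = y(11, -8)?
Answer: 181/330 ≈ 0.54848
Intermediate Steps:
Z(r) = r² - r
y(A, b) = A*(-1 + A)
U = 110 (U = 11*(-1 + 11) = 11*10 = 110)
77/(-15) + (-5)⁴/U = 77/(-15) + (-5)⁴/110 = 77*(-1/15) + 625*(1/110) = -77/15 + 125/22 = 181/330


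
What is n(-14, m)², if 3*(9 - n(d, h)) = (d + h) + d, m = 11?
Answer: 1936/9 ≈ 215.11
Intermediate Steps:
n(d, h) = 9 - 2*d/3 - h/3 (n(d, h) = 9 - ((d + h) + d)/3 = 9 - (h + 2*d)/3 = 9 + (-2*d/3 - h/3) = 9 - 2*d/3 - h/3)
n(-14, m)² = (9 - ⅔*(-14) - ⅓*11)² = (9 + 28/3 - 11/3)² = (44/3)² = 1936/9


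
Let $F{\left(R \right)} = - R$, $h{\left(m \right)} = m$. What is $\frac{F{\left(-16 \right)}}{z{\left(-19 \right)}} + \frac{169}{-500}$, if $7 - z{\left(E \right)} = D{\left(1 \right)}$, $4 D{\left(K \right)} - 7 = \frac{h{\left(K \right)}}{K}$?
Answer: $\frac{1431}{500} \approx 2.862$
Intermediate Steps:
$D{\left(K \right)} = 2$ ($D{\left(K \right)} = \frac{7}{4} + \frac{K \frac{1}{K}}{4} = \frac{7}{4} + \frac{1}{4} \cdot 1 = \frac{7}{4} + \frac{1}{4} = 2$)
$z{\left(E \right)} = 5$ ($z{\left(E \right)} = 7 - 2 = 5$)
$\frac{F{\left(-16 \right)}}{z{\left(-19 \right)}} + \frac{169}{-500} = \frac{\left(-1\right) \left(-16\right)}{5} + \frac{169}{-500} = 16 \cdot \frac{1}{5} + 169 \left(- \frac{1}{500}\right) = \frac{16}{5} - \frac{169}{500} = \frac{1431}{500}$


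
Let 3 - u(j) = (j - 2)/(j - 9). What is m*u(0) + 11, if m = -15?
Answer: -92/3 ≈ -30.667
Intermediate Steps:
u(j) = 3 - (-2 + j)/(-9 + j) (u(j) = 3 - (j - 2)/(j - 9) = 3 - (-2 + j)/(-9 + j))
m*u(0) + 11 = -15*(-25 + 2*0)/(-9 + 0) + 11 = -15*(-25 + 0)/(-9) + 11 = -(-5)*(-25)/3 + 11 = -15*25/9 + 11 = -125/3 + 11 = -92/3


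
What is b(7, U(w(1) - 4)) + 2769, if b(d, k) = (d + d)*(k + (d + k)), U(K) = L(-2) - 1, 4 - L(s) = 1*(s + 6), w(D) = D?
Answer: 2839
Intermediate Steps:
L(s) = -2 - s (L(s) = 4 - (s + 6) = 4 - (6 + s) = 4 + (-6 - s) = -2 - s)
U(K) = -1 (U(K) = (-2 - 1*(-2)) - 1 = (-2 + 2) - 1 = 0 - 1 = -1)
b(d, k) = 2*d*(d + 2*k) (b(d, k) = (2*d)*(d + 2*k) = 2*d*(d + 2*k))
b(7, U(w(1) - 4)) + 2769 = 2*7*(7 + 2*(-1)) + 2769 = 2*7*(7 - 2) + 2769 = 2*7*5 + 2769 = 70 + 2769 = 2839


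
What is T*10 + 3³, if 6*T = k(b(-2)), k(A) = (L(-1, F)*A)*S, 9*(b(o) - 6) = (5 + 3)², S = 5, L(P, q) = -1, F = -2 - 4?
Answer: -2221/27 ≈ -82.259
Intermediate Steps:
F = -6
b(o) = 118/9 (b(o) = 6 + (5 + 3)²/9 = 6 + (⅑)*8² = 6 + (⅑)*64 = 6 + 64/9 = 118/9)
k(A) = -5*A (k(A) = -A*5 = -5*A)
T = -295/27 (T = (-5*118/9)/6 = (⅙)*(-590/9) = -295/27 ≈ -10.926)
T*10 + 3³ = -295/27*10 + 3³ = -2950/27 + 27 = -2221/27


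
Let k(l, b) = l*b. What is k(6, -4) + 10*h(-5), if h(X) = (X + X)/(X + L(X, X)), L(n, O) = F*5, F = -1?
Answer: -14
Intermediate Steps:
L(n, O) = -5 (L(n, O) = -1*5 = -5)
k(l, b) = b*l
h(X) = 2*X/(-5 + X) (h(X) = (X + X)/(X - 5) = (2*X)/(-5 + X) = 2*X/(-5 + X))
k(6, -4) + 10*h(-5) = -4*6 + 10*(2*(-5)/(-5 - 5)) = -24 + 10*(2*(-5)/(-10)) = -24 + 10*(2*(-5)*(-1/10)) = -24 + 10*1 = -24 + 10 = -14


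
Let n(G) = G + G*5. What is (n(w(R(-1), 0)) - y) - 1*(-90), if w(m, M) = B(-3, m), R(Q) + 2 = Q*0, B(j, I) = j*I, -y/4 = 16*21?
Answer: 1470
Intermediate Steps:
y = -1344 (y = -64*21 = -4*336 = -1344)
B(j, I) = I*j
R(Q) = -2 (R(Q) = -2 + Q*0 = -2 + 0 = -2)
w(m, M) = -3*m (w(m, M) = m*(-3) = -3*m)
n(G) = 6*G (n(G) = G + 5*G = 6*G)
(n(w(R(-1), 0)) - y) - 1*(-90) = (6*(-3*(-2)) - 1*(-1344)) - 1*(-90) = (6*6 + 1344) + 90 = (36 + 1344) + 90 = 1380 + 90 = 1470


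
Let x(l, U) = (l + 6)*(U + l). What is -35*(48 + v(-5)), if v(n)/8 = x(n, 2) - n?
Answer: -2240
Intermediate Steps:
x(l, U) = (6 + l)*(U + l)
v(n) = 96 + 8*n**2 + 56*n (v(n) = 8*((n**2 + 6*2 + 6*n + 2*n) - n) = 8*((n**2 + 12 + 6*n + 2*n) - n) = 8*((12 + n**2 + 8*n) - n) = 8*(12 + n**2 + 7*n) = 96 + 8*n**2 + 56*n)
-35*(48 + v(-5)) = -35*(48 + (96 + 8*(-5)**2 + 56*(-5))) = -35*(48 + (96 + 8*25 - 280)) = -35*(48 + (96 + 200 - 280)) = -35*(48 + 16) = -35*64 = -2240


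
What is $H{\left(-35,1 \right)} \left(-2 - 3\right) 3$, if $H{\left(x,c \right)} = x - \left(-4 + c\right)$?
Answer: $480$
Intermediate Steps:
$H{\left(x,c \right)} = 4 + x - c$ ($H{\left(x,c \right)} = x - \left(-4 + c\right) = 4 + x - c$)
$H{\left(-35,1 \right)} \left(-2 - 3\right) 3 = \left(4 - 35 - 1\right) \left(-2 - 3\right) 3 = \left(4 - 35 - 1\right) \left(\left(-5\right) 3\right) = \left(-32\right) \left(-15\right) = 480$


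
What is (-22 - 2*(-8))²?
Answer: 36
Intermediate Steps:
(-22 - 2*(-8))² = (-22 + 16)² = (-6)² = 36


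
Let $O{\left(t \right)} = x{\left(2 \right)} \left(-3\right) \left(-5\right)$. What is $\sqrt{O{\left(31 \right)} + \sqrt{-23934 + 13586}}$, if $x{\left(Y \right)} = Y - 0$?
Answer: $\sqrt{30 + 2 i \sqrt{2587}} \approx 8.2479 + 6.1667 i$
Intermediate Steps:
$x{\left(Y \right)} = Y$ ($x{\left(Y \right)} = Y + 0 = Y$)
$O{\left(t \right)} = 30$ ($O{\left(t \right)} = 2 \left(-3\right) \left(-5\right) = \left(-6\right) \left(-5\right) = 30$)
$\sqrt{O{\left(31 \right)} + \sqrt{-23934 + 13586}} = \sqrt{30 + \sqrt{-23934 + 13586}} = \sqrt{30 + \sqrt{-10348}} = \sqrt{30 + 2 i \sqrt{2587}}$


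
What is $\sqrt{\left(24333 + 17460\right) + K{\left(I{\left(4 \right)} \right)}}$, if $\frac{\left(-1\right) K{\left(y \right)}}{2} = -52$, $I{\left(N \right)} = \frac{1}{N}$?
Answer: $\sqrt{41897} \approx 204.69$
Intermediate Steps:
$K{\left(y \right)} = 104$ ($K{\left(y \right)} = \left(-2\right) \left(-52\right) = 104$)
$\sqrt{\left(24333 + 17460\right) + K{\left(I{\left(4 \right)} \right)}} = \sqrt{\left(24333 + 17460\right) + 104} = \sqrt{41793 + 104} = \sqrt{41897}$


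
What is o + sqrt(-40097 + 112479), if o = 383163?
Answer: 383163 + sqrt(72382) ≈ 3.8343e+5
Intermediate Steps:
o + sqrt(-40097 + 112479) = 383163 + sqrt(-40097 + 112479) = 383163 + sqrt(72382)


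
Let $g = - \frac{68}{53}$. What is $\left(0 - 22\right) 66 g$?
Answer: $\frac{98736}{53} \approx 1862.9$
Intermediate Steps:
$g = - \frac{68}{53}$ ($g = \left(-68\right) \frac{1}{53} = - \frac{68}{53} \approx -1.283$)
$\left(0 - 22\right) 66 g = \left(0 - 22\right) 66 \left(- \frac{68}{53}\right) = \left(-22\right) 66 \left(- \frac{68}{53}\right) = \left(-1452\right) \left(- \frac{68}{53}\right) = \frac{98736}{53}$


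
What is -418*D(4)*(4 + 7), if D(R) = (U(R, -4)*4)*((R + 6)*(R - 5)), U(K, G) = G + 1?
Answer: -551760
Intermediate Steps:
U(K, G) = 1 + G
D(R) = -12*(-5 + R)*(6 + R) (D(R) = ((1 - 4)*4)*((R + 6)*(R - 5)) = (-3*4)*((6 + R)*(-5 + R)) = -12*(-5 + R)*(6 + R))
-418*D(4)*(4 + 7) = -418*(360 - 12*4 - 12*4²)*(4 + 7) = -418*(360 - 48 - 12*16)*11 = -418*(360 - 48 - 192)*11 = -50160*11 = -418*1320 = -551760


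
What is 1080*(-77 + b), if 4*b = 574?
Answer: 71820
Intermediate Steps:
b = 287/2 (b = (¼)*574 = 287/2 ≈ 143.50)
1080*(-77 + b) = 1080*(-77 + 287/2) = 1080*(133/2) = 71820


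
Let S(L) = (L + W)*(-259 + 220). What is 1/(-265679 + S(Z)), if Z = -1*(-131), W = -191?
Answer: -1/263339 ≈ -3.7974e-6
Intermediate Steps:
Z = 131
S(L) = 7449 - 39*L (S(L) = (L - 191)*(-259 + 220) = (-191 + L)*(-39) = 7449 - 39*L)
1/(-265679 + S(Z)) = 1/(-265679 + (7449 - 39*131)) = 1/(-265679 + (7449 - 5109)) = 1/(-265679 + 2340) = 1/(-263339) = -1/263339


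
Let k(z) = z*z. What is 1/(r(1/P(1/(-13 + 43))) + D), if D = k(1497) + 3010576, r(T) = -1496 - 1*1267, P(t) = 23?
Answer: 1/5248822 ≈ 1.9052e-7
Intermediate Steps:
k(z) = z**2
r(T) = -2763 (r(T) = -1496 - 1267 = -2763)
D = 5251585 (D = 1497**2 + 3010576 = 2241009 + 3010576 = 5251585)
1/(r(1/P(1/(-13 + 43))) + D) = 1/(-2763 + 5251585) = 1/5248822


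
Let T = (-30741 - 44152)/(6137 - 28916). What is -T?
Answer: -74893/22779 ≈ -3.2878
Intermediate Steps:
T = 74893/22779 (T = -74893/(-22779) = -74893*(-1/22779) = 74893/22779 ≈ 3.2878)
-T = -1*74893/22779 = -74893/22779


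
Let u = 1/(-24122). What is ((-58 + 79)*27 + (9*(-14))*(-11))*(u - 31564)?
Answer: -212426919711/3446 ≈ -6.1644e+7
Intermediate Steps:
u = -1/24122 ≈ -4.1456e-5
((-58 + 79)*27 + (9*(-14))*(-11))*(u - 31564) = ((-58 + 79)*27 + (9*(-14))*(-11))*(-1/24122 - 31564) = (21*27 - 126*(-11))*(-761386809/24122) = (567 + 1386)*(-761386809/24122) = 1953*(-761386809/24122) = -212426919711/3446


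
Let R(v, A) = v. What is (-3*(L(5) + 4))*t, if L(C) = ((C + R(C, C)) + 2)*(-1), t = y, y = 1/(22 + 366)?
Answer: 6/97 ≈ 0.061856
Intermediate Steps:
y = 1/388 ≈ 0.0025773
t = 1/388 ≈ 0.0025773
L(C) = -2 - 2*C (L(C) = ((C + C) + 2)*(-1) = (2*C + 2)*(-1) = (2 + 2*C)*(-1) = -2 - 2*C)
(-3*(L(5) + 4))*t = -3*((-2 - 2*5) + 4)*(1/388) = -3*((-2 - 10) + 4)*(1/388) = -3*(-12 + 4)*(1/388) = -3*(-8)*(1/388) = 24*(1/388) = 6/97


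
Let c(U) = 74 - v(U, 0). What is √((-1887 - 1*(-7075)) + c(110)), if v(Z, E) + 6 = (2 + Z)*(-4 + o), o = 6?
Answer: 2*√1261 ≈ 71.021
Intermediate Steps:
v(Z, E) = -2 + 2*Z (v(Z, E) = -6 + (2 + Z)*(-4 + 6) = -6 + (2 + Z)*2 = -6 + (4 + 2*Z) = -2 + 2*Z)
c(U) = 76 - 2*U (c(U) = 74 - (-2 + 2*U) = 74 + (2 - 2*U) = 76 - 2*U)
√((-1887 - 1*(-7075)) + c(110)) = √((-1887 - 1*(-7075)) + (76 - 2*110)) = √((-1887 + 7075) + (76 - 220)) = √(5188 - 144) = √5044 = 2*√1261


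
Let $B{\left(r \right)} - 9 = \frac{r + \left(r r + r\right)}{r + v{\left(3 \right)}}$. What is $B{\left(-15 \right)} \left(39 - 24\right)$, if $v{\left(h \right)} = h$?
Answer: $- \frac{435}{4} \approx -108.75$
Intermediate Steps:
$B{\left(r \right)} = 9 + \frac{r^{2} + 2 r}{3 + r}$ ($B{\left(r \right)} = 9 + \frac{r + \left(r r + r\right)}{r + 3} = 9 + \frac{r + \left(r^{2} + r\right)}{3 + r} = 9 + \frac{r + \left(r + r^{2}\right)}{3 + r} = 9 + \frac{r^{2} + 2 r}{3 + r}$)
$B{\left(-15 \right)} \left(39 - 24\right) = \frac{27 + \left(-15\right)^{2} + 11 \left(-15\right)}{3 - 15} \left(39 - 24\right) = \frac{27 + 225 - 165}{-12} \cdot 15 = \left(- \frac{1}{12}\right) 87 \cdot 15 = \left(- \frac{29}{4}\right) 15 = - \frac{435}{4}$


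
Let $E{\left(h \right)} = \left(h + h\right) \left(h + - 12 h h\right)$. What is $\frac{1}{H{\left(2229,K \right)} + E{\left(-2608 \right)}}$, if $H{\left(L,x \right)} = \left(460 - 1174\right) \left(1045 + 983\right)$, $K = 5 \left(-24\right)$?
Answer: $\frac{1}{425741908424} \approx 2.3488 \cdot 10^{-12}$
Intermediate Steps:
$E{\left(h \right)} = 2 h \left(h - 12 h^{2}\right)$
$K = -120$
$H{\left(L,x \right)} = -1447992$ ($H{\left(L,x \right)} = \left(-714\right) 2028 = -1447992$)
$\frac{1}{H{\left(2229,K \right)} + E{\left(-2608 \right)}} = \frac{1}{-1447992 + \left(-2608\right)^{2} \left(2 - -62592\right)} = \frac{1}{-1447992 + 6801664 \left(2 + 62592\right)} = \frac{1}{-1447992 + 6801664 \cdot 62594} = \frac{1}{-1447992 + 425743356416} = \frac{1}{425741908424}$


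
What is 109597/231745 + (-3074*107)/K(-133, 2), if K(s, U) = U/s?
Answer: 5068969386612/231745 ≈ 2.1873e+7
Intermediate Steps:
109597/231745 + (-3074*107)/K(-133, 2) = 109597/231745 + (-3074*107)/((2/(-133))) = 109597*(1/231745) - 328918/(2*(-1/133)) = 109597/231745 - 328918/(-2/133) = 109597/231745 - 328918*(-133/2) = 109597/231745 + 21873047 = 5068969386612/231745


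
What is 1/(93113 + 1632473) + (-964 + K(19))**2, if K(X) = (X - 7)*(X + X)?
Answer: 445311625505/1725586 ≈ 2.5806e+5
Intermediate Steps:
K(X) = 2*X*(-7 + X) (K(X) = (-7 + X)*(2*X) = 2*X*(-7 + X))
1/(93113 + 1632473) + (-964 + K(19))**2 = 1/(93113 + 1632473) + (-964 + 2*19*(-7 + 19))**2 = 1/1725586 + (-964 + 2*19*12)**2 = 1/1725586 + (-964 + 456)**2 = 1/1725586 + (-508)**2 = 1/1725586 + 258064 = 445311625505/1725586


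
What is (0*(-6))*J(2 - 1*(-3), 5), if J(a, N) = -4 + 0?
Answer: 0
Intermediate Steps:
J(a, N) = -4
(0*(-6))*J(2 - 1*(-3), 5) = (0*(-6))*(-4) = 0*(-4) = 0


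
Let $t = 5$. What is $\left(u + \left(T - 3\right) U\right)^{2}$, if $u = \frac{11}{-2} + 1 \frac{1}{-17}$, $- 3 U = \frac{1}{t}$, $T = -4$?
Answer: $\frac{6744409}{260100} \approx 25.93$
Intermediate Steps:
$U = - \frac{1}{15}$ ($U = - \frac{1}{3 \cdot 5} = \left(- \frac{1}{3}\right) \frac{1}{5} = - \frac{1}{15} \approx -0.066667$)
$u = - \frac{189}{34}$ ($u = 11 \left(- \frac{1}{2}\right) + 1 \left(- \frac{1}{17}\right) = - \frac{11}{2} - \frac{1}{17} = - \frac{189}{34} \approx -5.5588$)
$\left(u + \left(T - 3\right) U\right)^{2} = \left(- \frac{189}{34} + \left(-4 - 3\right) \left(- \frac{1}{15}\right)\right)^{2} = \left(- \frac{189}{34} - - \frac{7}{15}\right)^{2} = \left(- \frac{189}{34} + \frac{7}{15}\right)^{2} = \left(- \frac{2597}{510}\right)^{2} = \frac{6744409}{260100}$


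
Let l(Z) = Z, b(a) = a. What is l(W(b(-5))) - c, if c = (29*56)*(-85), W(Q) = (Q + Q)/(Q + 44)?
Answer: 5383550/39 ≈ 1.3804e+5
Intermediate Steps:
W(Q) = 2*Q/(44 + Q) (W(Q) = (2*Q)/(44 + Q) = 2*Q/(44 + Q))
c = -138040 (c = 1624*(-85) = -138040)
l(W(b(-5))) - c = 2*(-5)/(44 - 5) - 1*(-138040) = 2*(-5)/39 + 138040 = 2*(-5)*(1/39) + 138040 = -10/39 + 138040 = 5383550/39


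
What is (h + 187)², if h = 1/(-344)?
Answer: 4137962929/118336 ≈ 34968.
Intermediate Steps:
h = -1/344 ≈ -0.0029070
(h + 187)² = (-1/344 + 187)² = (64327/344)² = 4137962929/118336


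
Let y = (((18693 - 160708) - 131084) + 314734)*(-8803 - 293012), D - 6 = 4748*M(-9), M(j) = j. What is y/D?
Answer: 4188689175/14242 ≈ 2.9411e+5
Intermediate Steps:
D = -42726 (D = 6 + 4748*(-9) = 6 - 42732 = -42726)
y = -12566067525 (y = ((-142015 - 131084) + 314734)*(-301815) = (-273099 + 314734)*(-301815) = 41635*(-301815) = -12566067525)
y/D = -12566067525/(-42726) = -12566067525*(-1/42726) = 4188689175/14242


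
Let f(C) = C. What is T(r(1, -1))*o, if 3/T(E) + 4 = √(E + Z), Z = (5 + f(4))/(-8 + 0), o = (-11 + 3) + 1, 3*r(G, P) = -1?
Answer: 2016/419 + 42*I*√210/419 ≈ 4.8115 + 1.4526*I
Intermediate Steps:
r(G, P) = -⅓ (r(G, P) = (⅓)*(-1) = -⅓)
o = -7 (o = -8 + 1 = -7)
Z = -9/8 (Z = (5 + 4)/(-8 + 0) = 9/(-8) = 9*(-⅛) = -9/8 ≈ -1.1250)
T(E) = 3/(-4 + √(-9/8 + E)) (T(E) = 3/(-4 + √(E - 9/8)) = 3/(-4 + √(-9/8 + E)))
T(r(1, -1))*o = (12/(-16 + √2*√(-9 + 8*(-⅓))))*(-7) = (12/(-16 + √2*√(-9 - 8/3)))*(-7) = (12/(-16 + √2*√(-35/3)))*(-7) = (12/(-16 + √2*(I*√105/3)))*(-7) = (12/(-16 + I*√210/3))*(-7) = -84/(-16 + I*√210/3)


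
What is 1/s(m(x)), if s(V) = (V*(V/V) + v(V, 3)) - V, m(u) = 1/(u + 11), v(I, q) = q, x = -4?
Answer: ⅓ ≈ 0.33333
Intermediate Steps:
m(u) = 1/(11 + u)
s(V) = 3 (s(V) = (V*(V/V) + 3) - V = (V*1 + 3) - V = (V + 3) - V = (3 + V) - V = 3)
1/s(m(x)) = 1/3 = ⅓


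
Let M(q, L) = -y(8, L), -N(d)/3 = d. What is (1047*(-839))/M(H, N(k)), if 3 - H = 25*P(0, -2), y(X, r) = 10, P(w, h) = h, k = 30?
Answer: 878433/10 ≈ 87843.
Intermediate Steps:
N(d) = -3*d
H = 53 (H = 3 - 25*(-2) = 3 - 1*(-50) = 3 + 50 = 53)
M(q, L) = -10 (M(q, L) = -1*10 = -10)
(1047*(-839))/M(H, N(k)) = (1047*(-839))/(-10) = -878433*(-1/10) = 878433/10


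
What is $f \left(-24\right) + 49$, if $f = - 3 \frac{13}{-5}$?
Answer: $- \frac{691}{5} \approx -138.2$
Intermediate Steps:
$f = \frac{39}{5}$ ($f = - 3 \cdot 13 \left(- \frac{1}{5}\right) = \left(-3\right) \left(- \frac{13}{5}\right) = \frac{39}{5} \approx 7.8$)
$f \left(-24\right) + 49 = \frac{39}{5} \left(-24\right) + 49 = - \frac{936}{5} + 49 = - \frac{691}{5}$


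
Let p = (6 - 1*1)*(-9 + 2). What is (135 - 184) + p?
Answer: -84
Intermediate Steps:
p = -35 (p = (6 - 1)*(-7) = 5*(-7) = -35)
(135 - 184) + p = (135 - 184) - 35 = -49 - 35 = -84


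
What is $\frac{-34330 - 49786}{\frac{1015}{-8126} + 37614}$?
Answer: $- \frac{683526616}{305650349} \approx -2.2363$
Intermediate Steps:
$\frac{-34330 - 49786}{\frac{1015}{-8126} + 37614} = - \frac{84116}{1015 \left(- \frac{1}{8126}\right) + 37614} = - \frac{84116}{- \frac{1015}{8126} + 37614} = - \frac{84116}{\frac{305650349}{8126}} = \left(-84116\right) \frac{8126}{305650349} = - \frac{683526616}{305650349}$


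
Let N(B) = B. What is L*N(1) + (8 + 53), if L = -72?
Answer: -11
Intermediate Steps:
L*N(1) + (8 + 53) = -72*1 + (8 + 53) = -72 + 61 = -11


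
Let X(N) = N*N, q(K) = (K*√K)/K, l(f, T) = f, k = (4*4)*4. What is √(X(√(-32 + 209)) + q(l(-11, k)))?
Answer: √(177 + I*√11) ≈ 13.305 + 0.1246*I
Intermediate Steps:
k = 64 (k = 16*4 = 64)
q(K) = √K (q(K) = K^(3/2)/K = √K)
X(N) = N²
√(X(√(-32 + 209)) + q(l(-11, k))) = √((√(-32 + 209))² + √(-11)) = √((√177)² + I*√11) = √(177 + I*√11)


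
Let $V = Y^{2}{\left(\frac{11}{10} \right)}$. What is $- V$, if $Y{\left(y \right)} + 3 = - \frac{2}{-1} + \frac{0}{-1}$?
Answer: $-1$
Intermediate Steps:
$Y{\left(y \right)} = -1$ ($Y{\left(y \right)} = -3 + \left(- \frac{2}{-1} + \frac{0}{-1}\right) = -3 + \left(\left(-2\right) \left(-1\right) + 0 \left(-1\right)\right) = -3 + \left(2 + 0\right) = -3 + 2 = -1$)
$V = 1$ ($V = \left(-1\right)^{2} = 1$)
$- V = \left(-1\right) 1 = -1$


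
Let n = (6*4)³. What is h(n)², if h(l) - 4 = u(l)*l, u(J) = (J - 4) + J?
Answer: 146039126938435600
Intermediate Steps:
u(J) = -4 + 2*J (u(J) = (-4 + J) + J = -4 + 2*J)
n = 13824 (n = 24³ = 13824)
h(l) = 4 + l*(-4 + 2*l) (h(l) = 4 + (-4 + 2*l)*l = 4 + l*(-4 + 2*l))
h(n)² = (4 + 2*13824*(-2 + 13824))² = (4 + 2*13824*13822)² = (4 + 382150656)² = 382150660² = 146039126938435600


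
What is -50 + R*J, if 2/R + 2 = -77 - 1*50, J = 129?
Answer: -52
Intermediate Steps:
R = -2/129 (R = 2/(-2 + (-77 - 1*50)) = 2/(-2 + (-77 - 50)) = 2/(-2 - 127) = 2/(-129) = 2*(-1/129) = -2/129 ≈ -0.015504)
-50 + R*J = -50 - 2/129*129 = -50 - 2 = -52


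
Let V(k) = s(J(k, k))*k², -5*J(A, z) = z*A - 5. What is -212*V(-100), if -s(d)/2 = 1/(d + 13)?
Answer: -2120000/993 ≈ -2134.9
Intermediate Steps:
J(A, z) = 1 - A*z/5 (J(A, z) = -(z*A - 5)/5 = -(A*z - 5)/5 = -(-5 + A*z)/5 = 1 - A*z/5)
s(d) = -2/(13 + d) (s(d) = -2/(d + 13) = -2/(13 + d))
V(k) = -2*k²/(14 - k²/5) (V(k) = (-2/(13 + (1 - k*k/5)))*k² = (-2/(13 + (1 - k²/5)))*k² = (-2/(14 - k²/5))*k² = -2*k²/(14 - k²/5))
-212*V(-100) = -2120*(-100)²/(-70 + (-100)²) = -2120*10000/(-70 + 10000) = -2120*10000/9930 = -212*10000/993 = -2120000/993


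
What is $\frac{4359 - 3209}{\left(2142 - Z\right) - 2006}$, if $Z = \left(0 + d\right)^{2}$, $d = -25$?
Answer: $- \frac{1150}{489} \approx -2.3517$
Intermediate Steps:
$Z = 625$ ($Z = \left(0 - 25\right)^{2} = \left(-25\right)^{2} = 625$)
$\frac{4359 - 3209}{\left(2142 - Z\right) - 2006} = \frac{4359 - 3209}{\left(2142 - 625\right) - 2006} = \frac{1150}{\left(2142 - 625\right) - 2006} = \frac{1150}{1517 - 2006} = \frac{1150}{-489} = 1150 \left(- \frac{1}{489}\right) = - \frac{1150}{489}$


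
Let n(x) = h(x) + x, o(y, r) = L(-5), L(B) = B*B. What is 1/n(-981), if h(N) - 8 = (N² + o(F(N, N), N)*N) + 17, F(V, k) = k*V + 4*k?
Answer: 1/936880 ≈ 1.0674e-6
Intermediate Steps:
F(V, k) = 4*k + V*k (F(V, k) = V*k + 4*k = 4*k + V*k)
L(B) = B²
o(y, r) = 25 (o(y, r) = (-5)² = 25)
h(N) = 25 + N² + 25*N (h(N) = 8 + ((N² + 25*N) + 17) = 8 + (17 + N² + 25*N) = 25 + N² + 25*N)
n(x) = 25 + x² + 26*x (n(x) = (25 + x² + 25*x) + x = 25 + x² + 26*x)
1/n(-981) = 1/(25 + (-981)² + 26*(-981)) = 1/(25 + 962361 - 25506) = 1/936880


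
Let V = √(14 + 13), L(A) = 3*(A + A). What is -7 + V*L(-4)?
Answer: -7 - 72*√3 ≈ -131.71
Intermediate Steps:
L(A) = 6*A (L(A) = 3*(2*A) = 6*A)
V = 3*√3 (V = √27 = 3*√3 ≈ 5.1962)
-7 + V*L(-4) = -7 + (3*√3)*(6*(-4)) = -7 + (3*√3)*(-24) = -7 - 72*√3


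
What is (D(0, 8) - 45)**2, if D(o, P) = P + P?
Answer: 841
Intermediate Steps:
D(o, P) = 2*P
(D(0, 8) - 45)**2 = (2*8 - 45)**2 = (16 - 45)**2 = (-29)**2 = 841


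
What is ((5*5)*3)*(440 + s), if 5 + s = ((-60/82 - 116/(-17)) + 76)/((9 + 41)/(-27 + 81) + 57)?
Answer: 17840319975/545054 ≈ 32731.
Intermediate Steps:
s = -1952827/545054 (s = -5 + ((-60/82 - 116/(-17)) + 76)/((9 + 41)/(-27 + 81) + 57) = -5 + ((-60*1/82 - 116*(-1/17)) + 76)/(50/54 + 57) = -5 + ((-30/41 + 116/17) + 76)/(50*(1/54) + 57) = -5 + (4246/697 + 76)/(25/27 + 57) = -5 + 57218/(697*(1564/27)) = -5 + (57218/697)*(27/1564) = -5 + 772443/545054 = -1952827/545054 ≈ -3.5828)
((5*5)*3)*(440 + s) = ((5*5)*3)*(440 - 1952827/545054) = (25*3)*(237870933/545054) = 75*(237870933/545054) = 17840319975/545054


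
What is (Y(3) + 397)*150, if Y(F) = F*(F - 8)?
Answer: 57300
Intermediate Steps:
Y(F) = F*(-8 + F)
(Y(3) + 397)*150 = (3*(-8 + 3) + 397)*150 = (3*(-5) + 397)*150 = (-15 + 397)*150 = 382*150 = 57300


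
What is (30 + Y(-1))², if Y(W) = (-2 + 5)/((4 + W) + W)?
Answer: 3969/4 ≈ 992.25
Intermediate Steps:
Y(W) = 3/(4 + 2*W)
(30 + Y(-1))² = (30 + 3/(2*(2 - 1)))² = (30 + (3/2)/1)² = (30 + (3/2)*1)² = (30 + 3/2)² = (63/2)² = 3969/4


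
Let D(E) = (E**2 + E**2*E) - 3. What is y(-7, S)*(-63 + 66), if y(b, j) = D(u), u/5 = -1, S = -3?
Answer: -309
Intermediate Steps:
u = -5 (u = 5*(-1) = -5)
D(E) = -3 + E**2 + E**3 (D(E) = (E**2 + E**3) - 3 = -3 + E**2 + E**3)
y(b, j) = -103 (y(b, j) = -3 + (-5)**2 + (-5)**3 = -3 + 25 - 125 = -103)
y(-7, S)*(-63 + 66) = -103*(-63 + 66) = -103*3 = -309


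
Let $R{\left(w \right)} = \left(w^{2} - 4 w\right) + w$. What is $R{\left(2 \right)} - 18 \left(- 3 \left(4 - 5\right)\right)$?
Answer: $-56$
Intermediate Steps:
$R{\left(w \right)} = w^{2} - 3 w$
$R{\left(2 \right)} - 18 \left(- 3 \left(4 - 5\right)\right) = 2 \left(-3 + 2\right) - 18 \left(- 3 \left(4 - 5\right)\right) = 2 \left(-1\right) - 18 \left(\left(-3\right) \left(-1\right)\right) = -2 - 54 = -56$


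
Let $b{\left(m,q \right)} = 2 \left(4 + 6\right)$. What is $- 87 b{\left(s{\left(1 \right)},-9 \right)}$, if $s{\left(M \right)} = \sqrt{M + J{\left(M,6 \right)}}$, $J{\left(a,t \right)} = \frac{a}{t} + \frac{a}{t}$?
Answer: $-1740$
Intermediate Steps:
$J{\left(a,t \right)} = \frac{2 a}{t}$
$s{\left(M \right)} = \frac{2 \sqrt{3} \sqrt{M}}{3}$ ($s{\left(M \right)} = \sqrt{M + \frac{2 M}{6}} = \sqrt{M + 2 M \frac{1}{6}} = \sqrt{M + \frac{M}{3}} = \sqrt{\frac{4 M}{3}} = \frac{2 \sqrt{3} \sqrt{M}}{3}$)
$b{\left(m,q \right)} = 20$ ($b{\left(m,q \right)} = 2 \cdot 10 = 20$)
$- 87 b{\left(s{\left(1 \right)},-9 \right)} = \left(-87\right) 20 = -1740$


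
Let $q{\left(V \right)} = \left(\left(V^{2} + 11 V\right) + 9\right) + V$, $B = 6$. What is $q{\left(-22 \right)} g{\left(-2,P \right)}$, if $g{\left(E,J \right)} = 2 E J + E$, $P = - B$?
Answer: $5038$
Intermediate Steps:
$P = -6$ ($P = \left(-1\right) 6 = -6$)
$q{\left(V \right)} = 9 + V^{2} + 12 V$ ($q{\left(V \right)} = \left(9 + V^{2} + 11 V\right) + V = 9 + V^{2} + 12 V$)
$g{\left(E,J \right)} = E + 2 E J$ ($g{\left(E,J \right)} = 2 E J + E = E + 2 E J$)
$q{\left(-22 \right)} g{\left(-2,P \right)} = \left(9 + \left(-22\right)^{2} + 12 \left(-22\right)\right) \left(- 2 \left(1 + 2 \left(-6\right)\right)\right) = \left(9 + 484 - 264\right) \left(- 2 \left(1 - 12\right)\right) = 229 \left(\left(-2\right) \left(-11\right)\right) = 229 \cdot 22 = 5038$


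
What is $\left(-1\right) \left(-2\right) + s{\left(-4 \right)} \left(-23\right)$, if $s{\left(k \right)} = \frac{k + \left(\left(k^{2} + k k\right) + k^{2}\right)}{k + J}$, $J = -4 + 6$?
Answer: $508$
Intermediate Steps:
$J = 2$
$s{\left(k \right)} = \frac{k + 3 k^{2}}{2 + k}$ ($s{\left(k \right)} = \frac{k + \left(\left(k^{2} + k k\right) + k^{2}\right)}{k + 2} = \frac{k + \left(\left(k^{2} + k^{2}\right) + k^{2}\right)}{2 + k} = \frac{k + \left(2 k^{2} + k^{2}\right)}{2 + k} = \frac{k + 3 k^{2}}{2 + k}$)
$\left(-1\right) \left(-2\right) + s{\left(-4 \right)} \left(-23\right) = \left(-1\right) \left(-2\right) + - \frac{4 \left(1 + 3 \left(-4\right)\right)}{2 - 4} \left(-23\right) = 2 + - \frac{4 \left(1 - 12\right)}{-2} \left(-23\right) = 2 + \left(-4\right) \left(- \frac{1}{2}\right) \left(-11\right) \left(-23\right) = 2 - -506 = 2 + 506 = 508$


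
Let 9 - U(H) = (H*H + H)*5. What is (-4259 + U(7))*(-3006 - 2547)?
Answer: 25155090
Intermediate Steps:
U(H) = 9 - 5*H - 5*H² (U(H) = 9 - (H*H + H)*5 = 9 - (H² + H)*5 = 9 - (H + H²)*5 = 9 - (5*H + 5*H²) = 9 + (-5*H - 5*H²) = 9 - 5*H - 5*H²)
(-4259 + U(7))*(-3006 - 2547) = (-4259 + (9 - 5*7 - 5*7²))*(-3006 - 2547) = (-4259 + (9 - 35 - 5*49))*(-5553) = (-4259 + (9 - 35 - 245))*(-5553) = (-4259 - 271)*(-5553) = -4530*(-5553) = 25155090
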